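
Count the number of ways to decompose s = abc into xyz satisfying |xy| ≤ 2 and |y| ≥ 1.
3

For s = 'abc' with pumping length p = 2:

Constraints: |xy| ≤ 2, |y| > 0

Valid decompositions (|xy| ≤ p, |y| ≥ 1):
  • x='', y='a', z='bc'
  • x='a', y='b', z='c'
  • x='', y='ab', z='c'

Total count: 3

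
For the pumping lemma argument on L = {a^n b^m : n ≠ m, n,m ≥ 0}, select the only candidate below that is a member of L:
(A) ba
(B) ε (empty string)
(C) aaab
(C) aaab

The pumping lemma is applied to a string s that lies in L, so first check membership of each option:
- (A) ba has an a after a b, so it is not of the form a^n b^m and is not in L ✗
- (B) ε = a^0 b^0 has n = m = 0, so it is not in L ✗
- (C) aaab = a^3 b^1 with 3 ≠ 1, so it is in L ✓

Only (C) aaab is in L, so it is the only candidate that could play the role of s.
(In a complete proof one picks s in terms of the pumping length p so that |s| ≥ p is guaranteed; a fixed string like aaab illustrates the shape of such an s.)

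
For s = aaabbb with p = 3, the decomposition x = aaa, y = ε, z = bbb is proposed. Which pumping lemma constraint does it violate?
Violated: |y| > 0

The decomposition x = aaa, y = ε, z = bbb for s = aaabbb with p = 3
violates the constraint: |y| > 0

|y| = 0, but the pumping lemma requires |y| > 0 (y must be non-empty).

Pumping lemma constraints:
1. xyz = s (decomposition is valid)
2. |xy| ≤ p
3. |y| > 0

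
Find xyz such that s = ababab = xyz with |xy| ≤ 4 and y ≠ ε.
x = 'ab', y = 'a', z = 'bab'

For s = ababab and p = 4, one valid decomposition is:
- x = 'ab' (length 2)
- y = 'a' (length 1)
- z = 'bab' (length 3)

Verification:
- xyz = 'ab' + 'a' + 'bab' = ababab ✓
- |xy| = 3 ≤ 4 ✓
- |y| = 1 > 0 ✓

All pumping lemma constraints are satisfied.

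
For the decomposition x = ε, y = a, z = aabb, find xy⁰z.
aabb

Given x = '', y = 'a', z = 'aabb' and i = 0:

xy^0z = x + y·y·...·y (0 times) + z
       = '' + 'a'^0 + 'aabb'
       = '' + '' + 'aabb'
       = 'aabb'

The pumped string is 'aabb' with length 4.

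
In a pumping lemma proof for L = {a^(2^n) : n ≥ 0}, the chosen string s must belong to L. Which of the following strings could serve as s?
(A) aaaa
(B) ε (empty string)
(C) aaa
(A) aaaa

The pumping lemma is applied to a string s that lies in L, so first check membership of each option:
- (A) aaaa has length 4 = 2^2, so it is in L ✓
- (B) ε has length 0, which is not a power of 2, so it is not in L ✗
- (C) aaa has length 3, strictly between 2^1 = 2 and 2^2 = 4, so it is not in L ✗

Only (A) aaaa is in L, so it is the only candidate that could play the role of s.
(In a complete proof one picks s in terms of the pumping length p so that |s| ≥ p is guaranteed; a fixed string like aaaa illustrates the shape of such an s.)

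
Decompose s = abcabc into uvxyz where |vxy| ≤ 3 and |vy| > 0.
u='ab', v='c', x='a', y='b', z='c'

For s = abcabc with pumping length p = 3:

One valid decomposition:
- u = 'ab'
- v = 'c'
- x = 'a'
- y = 'b'
- z = 'c'

Verification:
- uvxyz = 'ab' + 'c' + 'a' + 'b' + 'c' = abcabc ✓
- |vxy| = |'cab'| = 3 ≤ 3 ✓
- |vy| = |'cb'| = 2 > 0 ✓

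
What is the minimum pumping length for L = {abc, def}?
p = 4

For a finite language L, the pumping lemma holds vacuously if p > max|s| for s ∈ L.

The longest string in L = {abc, def} has length 3.
If p = 4, then no string s ∈ L has |s| ≥ p, so the condition is vacuously true.

The minimum pumping length is p = 4.

Why no smaller p works: for any p ≤ 3, the longest string s ∈ L has |s| = 3 ≥ p, so it would
have to be pumpable; but pumping up (i = 2, 3, ...) produces ever longer strings, which cannot all lie in the
finite language L. So the pumping property fails for every p ≤ 3.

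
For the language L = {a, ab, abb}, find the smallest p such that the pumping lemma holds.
p = 4

For a finite language L, the pumping lemma holds vacuously if p > max|s| for s ∈ L.

The longest string in L = {a, ab, abb} has length 3.
If p = 4, then no string s ∈ L has |s| ≥ p, so the condition is vacuously true.

The minimum pumping length is p = 4.

Why no smaller p works: for any p ≤ 3, the longest string s ∈ L has |s| = 3 ≥ p, so it would
have to be pumpable; but pumping up (i = 2, 3, ...) produces ever longer strings, which cannot all lie in the
finite language L. So the pumping property fails for every p ≤ 3.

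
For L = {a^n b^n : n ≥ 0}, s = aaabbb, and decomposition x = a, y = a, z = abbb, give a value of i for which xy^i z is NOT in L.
i = 2

xy²z = a · aa · abbb = aaaabbb; aaaabbb has 4 a's and 3 b's; 4 ≠ 3, so it is not in L.
(Other choices also work, e.g. i = 0, 3; only i = 1 is guaranteed to stay in L since xy¹z = s.)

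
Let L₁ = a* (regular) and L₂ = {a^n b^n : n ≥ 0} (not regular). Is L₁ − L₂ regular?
Yes — L₁ − L₂ is regular.

The only string of a* that lies in {a^n b^n} is ε, so L₁ − L₂ = a* − {ε} = a⁺ = aa*, which is regular.

Note that the bare facts "L₁ regular, L₂ non-regular" do not settle the question by themselves: the closure of regular languages under ∪, ∩, complement and difference applies only when BOTH operands are regular. With a non-regular operand the result can come out regular or non-regular depending on the specific languages, so one has to work out L₁ − L₂ for this particular pair, as above.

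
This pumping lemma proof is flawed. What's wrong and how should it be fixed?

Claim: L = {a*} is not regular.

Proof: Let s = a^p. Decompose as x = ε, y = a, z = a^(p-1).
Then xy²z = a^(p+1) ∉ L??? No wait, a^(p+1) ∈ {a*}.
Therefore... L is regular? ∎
Error: The proof attempts to show a*  is not regular, but a* IS regular!

Correction: a* is a regular language (recognized by a simple DFA with one accepting state and self-loop on 'a'). The pumping lemma can only prove non-regularity, not regularity. For regular languages, pumping always works.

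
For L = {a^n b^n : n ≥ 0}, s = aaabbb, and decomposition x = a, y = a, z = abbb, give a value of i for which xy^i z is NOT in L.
i = 0

xy⁰z = a · ε · abbb = aabbb; aabbb has 2 a's and 3 b's; 2 ≠ 3, so it is not in L.
(Other choices also work, e.g. i = 2, 3; only i = 1 is guaranteed to stay in L since xy¹z = s.)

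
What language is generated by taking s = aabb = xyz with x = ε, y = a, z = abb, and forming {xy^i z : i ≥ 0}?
{xy^i z : i ≥ 0} = {a^(i+1) b^2 : i ≥ 0} = {abb, aabb, aaabb, ...}

With x = ε, y = a, z = abb: Starting with aabb and pumping the first 'a' (z = abb keeps the second 'a'), we get strings with i+1 a's followed by 2 b's for i = 0, 1, 2, ...; note bb is not produced because z always contributes one a.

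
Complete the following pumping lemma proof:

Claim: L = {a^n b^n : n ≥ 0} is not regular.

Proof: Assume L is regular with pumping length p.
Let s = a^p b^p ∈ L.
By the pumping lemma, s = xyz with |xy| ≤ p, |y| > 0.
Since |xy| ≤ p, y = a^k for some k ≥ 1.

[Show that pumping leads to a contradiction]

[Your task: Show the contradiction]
Consider xy²z = a^(p+k) b^p.

Since k ≥ 1, we have p + k > p.
So xy²z has more a's than b's: (p+k) a's vs p b's.
This means xy²z ∉ L because a^n b^n requires equal counts.

This contradicts the pumping lemma which states xy²z ∈ L.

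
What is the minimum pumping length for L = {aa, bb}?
p = 3

For a finite language L, the pumping lemma holds vacuously if p > max|s| for s ∈ L.

The longest string in L = {aa, bb} has length 2.
If p = 3, then no string s ∈ L has |s| ≥ p, so the condition is vacuously true.

The minimum pumping length is p = 3.

Why no smaller p works: for any p ≤ 2, the longest string s ∈ L has |s| = 2 ≥ p, so it would
have to be pumpable; but pumping up (i = 2, 3, ...) produces ever longer strings, which cannot all lie in the
finite language L. So the pumping property fails for every p ≤ 2.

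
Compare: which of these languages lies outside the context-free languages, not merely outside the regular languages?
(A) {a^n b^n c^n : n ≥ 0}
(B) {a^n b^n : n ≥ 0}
(A) {a^n b^n c^n : n ≥ 0}

(A) {a^n b^n c^n : n ≥ 0} requires the CFL pumping lemma.

- {a^n b^n : n ≥ 0} is context-free (but not regular)
  • Can be shown non-regular with the regular pumping lemma
  • After pumping, the number of a's and b's become unequal

- {a^n b^n c^n : n ≥ 0} is NOT context-free
  • Requires the CFL pumping lemma to prove
  • Cannot maintain three equal counts simultaneously

The CFL pumping lemma is "stronger" in that it can prove non-membership
in the larger class of context-free languages.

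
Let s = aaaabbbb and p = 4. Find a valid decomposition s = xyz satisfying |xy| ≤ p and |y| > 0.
x = 'a', y = 'a', z = 'aabbbb'

For s = aaaabbbb and p = 4, one valid decomposition is:
- x = 'a' (length 1)
- y = 'a' (length 1)
- z = 'aabbbb' (length 6)

Verification:
- xyz = 'a' + 'a' + 'aabbbb' = aaaabbbb ✓
- |xy| = 2 ≤ 4 ✓
- |y| = 1 > 0 ✓

All pumping lemma constraints are satisfied.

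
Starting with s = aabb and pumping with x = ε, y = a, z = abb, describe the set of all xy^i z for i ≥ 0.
{xy^i z : i ≥ 0} = {a^(i+1) b^2 : i ≥ 0} = {abb, aabb, aaabb, ...}

With x = ε, y = a, z = abb: Starting with aabb and pumping the first 'a' (z = abb keeps the second 'a'), we get strings with i+1 a's followed by 2 b's for i = 0, 1, 2, ...; note bb is not produced because z always contributes one a.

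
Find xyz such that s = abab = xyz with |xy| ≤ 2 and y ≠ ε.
x = '', y = 'a', z = 'bab'

For s = abab and p = 2, one valid decomposition is:
- x = '' (length 0)
- y = 'a' (length 1)
- z = 'bab' (length 3)

Verification:
- xyz = '' + 'a' + 'bab' = abab ✓
- |xy| = 1 ≤ 2 ✓
- |y| = 1 > 0 ✓

All pumping lemma constraints are satisfied.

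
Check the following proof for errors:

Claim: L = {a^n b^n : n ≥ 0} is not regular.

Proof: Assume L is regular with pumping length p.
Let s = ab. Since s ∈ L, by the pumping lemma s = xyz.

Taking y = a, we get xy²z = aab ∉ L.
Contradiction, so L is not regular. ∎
The proof is INCORRECT.

Error: The string s = ab may be shorter than p.
The pumping lemma only applies to strings with |s| ≥ p, and p is not under our control.
We must choose s in terms of p, e.g. s = a^p b^p, to ensure |s| ≥ p.
(The proof also fixes one particular y; a valid argument must handle every decomposition with |xy| ≤ p and |y| ≥ 1 — for s = a^p b^p this forces y = a^k, and then xy²z = a^(p+k) b^p ∉ L.)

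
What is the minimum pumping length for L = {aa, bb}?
p = 3

For a finite language L, the pumping lemma holds vacuously if p > max|s| for s ∈ L.

The longest string in L = {aa, bb} has length 2.
If p = 3, then no string s ∈ L has |s| ≥ p, so the condition is vacuously true.

The minimum pumping length is p = 3.

Why no smaller p works: for any p ≤ 2, the longest string s ∈ L has |s| = 2 ≥ p, so it would
have to be pumpable; but pumping up (i = 2, 3, ...) produces ever longer strings, which cannot all lie in the
finite language L. So the pumping property fails for every p ≤ 2.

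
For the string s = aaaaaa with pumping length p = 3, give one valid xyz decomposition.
x = 'aa', y = 'a', z = 'aaa'

For s = aaaaaa and p = 3, one valid decomposition is:
- x = 'aa' (length 2)
- y = 'a' (length 1)
- z = 'aaa' (length 3)

Verification:
- xyz = 'aa' + 'a' + 'aaa' = aaaaaa ✓
- |xy| = 3 ≤ 3 ✓
- |y| = 1 > 0 ✓

All pumping lemma constraints are satisfied.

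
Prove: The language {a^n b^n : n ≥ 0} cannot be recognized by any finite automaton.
Assume for contradiction that L is regular, and let p ≥ 1 be the pumping length given by the pumping lemma.
Choose s = a^p b^p. Then s ∈ L and |s| = 2p ≥ p.
By the pumping lemma, s = xyz for some x, y, z with |xy| ≤ p, |y| ≥ 1, and xy^i z ∈ L for every i ≥ 0.
Since |xy| ≤ p and the first p symbols of s are all a's, we must have y = a^k for some k with 1 ≤ k ≤ p.

Take i = 3: xy³z = a^(p + 2k) b^p.
This string has p + 2k a's but p b's, and p + 2k > p because k ≥ 1. So xy³z ∉ L.

This contradicts the pumping lemma, which requires xy^i z ∈ L for all i ≥ 0.
Hence L = {a^n b^n : n ≥ 0} is not regular. ∎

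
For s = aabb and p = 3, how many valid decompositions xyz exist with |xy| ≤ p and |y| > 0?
6

For s = 'aabb' with pumping length p = 3:

Constraints: |xy| ≤ 3, |y| > 0

Valid decompositions (|xy| ≤ p, |y| ≥ 1):
  • x='', y='a', z='abb'
  • x='a', y='a', z='bb'
  • x='', y='aa', z='bb'
  • x='aa', y='b', z='b'
  • x='a', y='ab', z='b'
  • x='', y='aab', z='b'

Total count: 6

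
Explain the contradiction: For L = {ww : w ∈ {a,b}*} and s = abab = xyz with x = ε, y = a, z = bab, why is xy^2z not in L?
xy²z = aabab ∉ L

Pumping with i = 2 replaces y = a by y² = aa:
- Original: s = xyz = abab; abab splits into halves ab · ab, which are equal, so it is in L (w = ab)
- Pumped: xy²z = ε · aa · bab = aabab
- aabab has odd length 5, so it cannot be written as ww and is not in L

The pumping lemma would require xy²z ∈ L, so this decomposition yields a contradiction.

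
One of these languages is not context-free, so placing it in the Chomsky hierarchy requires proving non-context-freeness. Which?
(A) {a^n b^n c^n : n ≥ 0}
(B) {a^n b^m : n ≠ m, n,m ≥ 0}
(A) {a^n b^n c^n : n ≥ 0}

(A) {a^n b^n c^n : n ≥ 0} requires the CFL pumping lemma.

- {a^n b^m : n ≠ m, n,m ≥ 0} is context-free (but not regular)
  • Can be shown non-regular with the regular pumping lemma
  • After pumping a's, we can make n = m

- {a^n b^n c^n : n ≥ 0} is NOT context-free
  • Requires the CFL pumping lemma to prove
  • Cannot maintain three equal counts simultaneously

The CFL pumping lemma is "stronger" in that it can prove non-membership
in the larger class of context-free languages.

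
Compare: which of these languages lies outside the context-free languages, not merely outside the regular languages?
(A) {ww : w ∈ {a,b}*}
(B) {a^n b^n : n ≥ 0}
(A) {ww : w ∈ {a,b}*}

(A) {ww : w ∈ {a,b}*} requires the CFL pumping lemma.

- {a^n b^n : n ≥ 0} is context-free (but not regular)
  • Can be shown non-regular with the regular pumping lemma
  • After pumping, the number of a's and b's become unequal

- {ww : w ∈ {a,b}*} is NOT context-free
  • Requires the CFL pumping lemma to prove
  • Cannot verify equality of two arbitrary substrings

The CFL pumping lemma is "stronger" in that it can prove non-membership
in the larger class of context-free languages.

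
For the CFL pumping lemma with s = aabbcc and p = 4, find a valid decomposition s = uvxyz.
u='a', v='a', x='bb', y='c', z='c'

For s = aabbcc with pumping length p = 4:

One valid decomposition:
- u = 'a'
- v = 'a'
- x = 'bb'
- y = 'c'
- z = 'c'

Verification:
- uvxyz = 'a' + 'a' + 'bb' + 'c' + 'c' = aabbcc ✓
- |vxy| = |'abbc'| = 4 ≤ 4 ✓
- |vy| = |'ac'| = 2 > 0 ✓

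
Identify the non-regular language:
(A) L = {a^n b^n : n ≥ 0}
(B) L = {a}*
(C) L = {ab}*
(A) {a^n b^n : n ≥ 0}

(A) L = {a^n b^n : n ≥ 0} is NOT regular.

The pumping lemma can be used to prove this:
After pumping, the number of a's and b's become unequal

The other languages are regular because they can be recognized by finite automata.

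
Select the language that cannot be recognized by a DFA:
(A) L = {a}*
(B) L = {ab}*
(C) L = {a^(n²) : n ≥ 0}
(C) {a^(n²) : n ≥ 0}

(C) L = {a^(n²) : n ≥ 0} is NOT regular.

The pumping lemma can be used to prove this:
After pumping, length is no longer a perfect square

The other languages are regular because they can be recognized by finite automata.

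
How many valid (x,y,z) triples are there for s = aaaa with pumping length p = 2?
3

For s = 'aaaa' with pumping length p = 2:

Constraints: |xy| ≤ 2, |y| > 0

Valid decompositions (|xy| ≤ p, |y| ≥ 1):
  • x='', y='a', z='aaa'
  • x='a', y='a', z='aa'
  • x='', y='aa', z='aa'

Total count: 3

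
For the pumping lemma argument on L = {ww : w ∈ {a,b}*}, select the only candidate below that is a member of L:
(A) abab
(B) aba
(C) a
(A) abab

The pumping lemma is applied to a string s that lies in L, so first check membership of each option:
- (A) abab splits into halves ab · ab, which are equal, so it is in L (w = ab) ✓
- (B) aba has odd length 3, so it cannot be written as ww and is not in L ✗
- (C) a has odd length 1, so it cannot be written as ww and is not in L ✗

Only (A) abab is in L, so it is the only candidate that could play the role of s.
(In a complete proof one picks s in terms of the pumping length p so that |s| ≥ p is guaranteed; a fixed string like abab illustrates the shape of such an s.)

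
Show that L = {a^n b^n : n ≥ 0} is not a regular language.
Assume for contradiction that L is regular, and let p ≥ 1 be the pumping length given by the pumping lemma.
Choose s = a^p b^p. Then s ∈ L and |s| = 2p ≥ p.
By the pumping lemma, s = xyz for some x, y, z with |xy| ≤ p, |y| ≥ 1, and xy^i z ∈ L for every i ≥ 0.
Since |xy| ≤ p and the first p symbols of s are all a's, we must have y = a^k for some k with 1 ≤ k ≤ p.

Take i = 2: xy²z = a^(p + k) b^p.
This string has p + k a's but p b's, and p + k > p because k ≥ 1. So xy²z ∉ L.

This contradicts the pumping lemma, which requires xy^i z ∈ L for all i ≥ 0.
Hence L = {a^n b^n : n ≥ 0} is not regular. ∎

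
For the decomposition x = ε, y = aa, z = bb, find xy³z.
aaaaaabb

Given x = '', y = 'aa', z = 'bb' and i = 3:

xy^3z = x + y·y·...·y (3 times) + z
       = '' + 'aa'^3 + 'bb'
       = '' + 'aaaaaa' + 'bb'
       = 'aaaaaabb'

The pumped string is 'aaaaaabb' with length 8.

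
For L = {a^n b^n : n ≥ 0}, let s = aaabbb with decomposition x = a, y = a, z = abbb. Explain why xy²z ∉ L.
xy²z = aaaabbb ∉ L

Pumping with i = 2 replaces y = a by y² = aa:
- Original: s = xyz = aaabbb; aaabbb = a^3 b^3 has equal counts (3 = 3), so it is in L
- Pumped: xy²z = a · aa · abbb = aaaabbb
- aaaabbb has 4 a's and 3 b's; 4 ≠ 3, so it is not in L

The pumping lemma would require xy²z ∈ L, so this decomposition yields a contradiction.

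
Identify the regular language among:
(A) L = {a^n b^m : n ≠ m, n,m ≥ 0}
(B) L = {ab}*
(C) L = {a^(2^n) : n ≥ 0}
(B) {ab}*

(B) L = {ab}* is regular.

This can be recognized by a finite automaton (DFA/NFA).
Regular expressions like {ab}* define regular languages.

The other choices are not regular:
- {a^(2^n) : n ≥ 0}: After pumping, length is no longer a power of 2
- {a^n b^m : n ≠ m, n,m ≥ 0}: After pumping a's, we can make n = m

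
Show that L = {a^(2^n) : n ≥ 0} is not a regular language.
Assume for contradiction that L is regular, and let p ≥ 1 be the pumping length given by the pumping lemma.
Choose s = a^(2^p). Then s ∈ L and |s| = 2^p ≥ p.
By the pumping lemma, s = xyz for some x, y, z with |xy| ≤ p, |y| ≥ 1, and xy^i z ∈ L for every i ≥ 0.
Here y = a^k for some k with 1 ≤ k ≤ |xy| ≤ p, and p < 2^p.

Take i = 2: |xy²z| = 2^p + k.
Now 2^p < 2^p + k ≤ 2^p + p < 2^p + 2^p = 2^(p+1).
So |xy²z| lies strictly between the consecutive powers of two 2^p and 2^(p+1), hence is not a power of 2, and xy²z ∉ L.

This contradicts the pumping lemma, which requires xy^i z ∈ L for all i ≥ 0.
Hence L = {a^(2^n) : n ≥ 0} is not regular. ∎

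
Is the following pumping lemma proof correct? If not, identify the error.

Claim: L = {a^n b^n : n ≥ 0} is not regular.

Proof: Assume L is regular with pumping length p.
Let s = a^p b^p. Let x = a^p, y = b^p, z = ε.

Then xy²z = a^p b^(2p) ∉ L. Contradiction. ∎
The proof is INCORRECT.

Error: The decomposition violates |xy| ≤ p.
With x = a^p and y = b^p, we have |xy| = 2p > p.
The pumping lemma requires |xy| ≤ p, so y must be within the first p characters.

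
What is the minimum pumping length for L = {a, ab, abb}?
p = 4

For a finite language L, the pumping lemma holds vacuously if p > max|s| for s ∈ L.

The longest string in L = {a, ab, abb} has length 3.
If p = 4, then no string s ∈ L has |s| ≥ p, so the condition is vacuously true.

The minimum pumping length is p = 4.

Why no smaller p works: for any p ≤ 3, the longest string s ∈ L has |s| = 3 ≥ p, so it would
have to be pumpable; but pumping up (i = 2, 3, ...) produces ever longer strings, which cannot all lie in the
finite language L. So the pumping property fails for every p ≤ 3.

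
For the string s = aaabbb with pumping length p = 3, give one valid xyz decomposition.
x = '', y = 'a', z = 'aabbb'

For s = aaabbb and p = 3, one valid decomposition is:
- x = '' (length 0)
- y = 'a' (length 1)
- z = 'aabbb' (length 5)

Verification:
- xyz = '' + 'a' + 'aabbb' = aaabbb ✓
- |xy| = 1 ≤ 3 ✓
- |y| = 1 > 0 ✓

All pumping lemma constraints are satisfied.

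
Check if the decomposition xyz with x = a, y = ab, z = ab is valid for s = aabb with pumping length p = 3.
Violated: xyz = s

The decomposition x = a, y = ab, z = ab for s = aabb with p = 3
violates the constraint: xyz = s

xyz = 'a' + 'ab' + 'ab' = 'aabab' ≠ 'aabb' = s. The decomposition doesn't reconstruct s.

Pumping lemma constraints:
1. xyz = s (decomposition is valid)
2. |xy| ≤ p
3. |y| > 0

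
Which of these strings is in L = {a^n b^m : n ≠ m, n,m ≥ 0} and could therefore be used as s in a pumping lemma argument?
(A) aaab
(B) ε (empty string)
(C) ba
(A) aaab

The pumping lemma is applied to a string s that lies in L, so first check membership of each option:
- (A) aaab = a^3 b^1 with 3 ≠ 1, so it is in L ✓
- (B) ε = a^0 b^0 has n = m = 0, so it is not in L ✗
- (C) ba has an a after a b, so it is not of the form a^n b^m and is not in L ✗

Only (A) aaab is in L, so it is the only candidate that could play the role of s.
(In a complete proof one picks s in terms of the pumping length p so that |s| ≥ p is guaranteed; a fixed string like aaab illustrates the shape of such an s.)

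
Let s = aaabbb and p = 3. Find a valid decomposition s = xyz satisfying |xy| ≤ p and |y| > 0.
x = 'a', y = 'a', z = 'abbb'

For s = aaabbb and p = 3, one valid decomposition is:
- x = 'a' (length 1)
- y = 'a' (length 1)
- z = 'abbb' (length 4)

Verification:
- xyz = 'a' + 'a' + 'abbb' = aaabbb ✓
- |xy| = 2 ≤ 3 ✓
- |y| = 1 > 0 ✓

All pumping lemma constraints are satisfied.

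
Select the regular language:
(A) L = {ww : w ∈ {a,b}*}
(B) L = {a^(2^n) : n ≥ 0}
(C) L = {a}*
(C) {a}*

(C) L = {a}* is regular.

This can be recognized by a finite automaton (DFA/NFA).
Regular expressions like {a}* define regular languages.

The other choices are not regular:
- {a^(2^n) : n ≥ 0}: After pumping, length is no longer a power of 2
- {ww : w ∈ {a,b}*}: After pumping, the two halves no longer match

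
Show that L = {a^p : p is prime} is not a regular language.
Assume for contradiction that L is regular, and let p ≥ 1 be the pumping length given by the pumping lemma.
Choose a prime q with q ≥ p (one exists because there are infinitely many primes) and let s = a^q. Then s ∈ L and |s| = q ≥ p.
By the pumping lemma, s = xyz for some x, y, z with |xy| ≤ p, |y| ≥ 1, and xy^i z ∈ L for every i ≥ 0.
Here y = a^k for some k with 1 ≤ k ≤ p, and xy^i z = a^(q + (i − 1)k) for every i ≥ 0.

Take i = q + 1: |xy^(q+1) z| = q + qk = q(k + 1).
Both factors satisfy q ≥ 2 and k + 1 ≥ 2, so q(k + 1) is composite, and xy^(q+1) z ∉ L.

This contradicts the pumping lemma, which requires xy^i z ∈ L for all i ≥ 0.
Hence L = {a^p : p is prime} is not regular. ∎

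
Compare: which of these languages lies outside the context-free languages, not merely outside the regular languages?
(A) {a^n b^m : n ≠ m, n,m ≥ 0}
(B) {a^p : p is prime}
(B) {a^p : p is prime}

(B) {a^p : p is prime} requires the CFL pumping lemma.

- {a^n b^m : n ≠ m, n,m ≥ 0} is context-free (but not regular)
  • Can be shown non-regular with the regular pumping lemma
  • After pumping a's, we can make n = m

- {a^p : p is prime} is NOT context-free
  • Requires the CFL pumping lemma to prove
  • The CFL pumping lemma also fails because prime gaps are unbounded

The CFL pumping lemma is "stronger" in that it can prove non-membership
in the larger class of context-free languages.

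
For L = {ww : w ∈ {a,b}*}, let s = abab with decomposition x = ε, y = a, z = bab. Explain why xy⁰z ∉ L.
xy⁰z = bab ∉ L

Pumping with i = 0 replaces y = a by y⁰ = ε:
- Original: s = xyz = abab; abab splits into halves ab · ab, which are equal, so it is in L (w = ab)
- Pumped: xy⁰z = ε · ε · bab = bab
- bab has odd length 3, so it cannot be written as ww and is not in L

The pumping lemma would require xy⁰z ∈ L, so this decomposition yields a contradiction.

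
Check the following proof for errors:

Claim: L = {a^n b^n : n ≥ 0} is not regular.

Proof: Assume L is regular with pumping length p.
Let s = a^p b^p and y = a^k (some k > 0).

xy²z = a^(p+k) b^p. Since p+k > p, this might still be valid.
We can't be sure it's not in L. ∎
The proof is INCORRECT.

Error: The conclusion is wrong.
xy²z = a^(p+k) b^p is definitely NOT in L because the number of a's (p+k) ≠ number of b's (p).
The proof incorrectly doubts what is actually a valid contradiction.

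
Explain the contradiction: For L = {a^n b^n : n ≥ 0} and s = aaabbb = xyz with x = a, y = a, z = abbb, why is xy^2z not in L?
xy²z = aaaabbb ∉ L

Pumping with i = 2 replaces y = a by y² = aa:
- Original: s = xyz = aaabbb; aaabbb = a^3 b^3 has equal counts (3 = 3), so it is in L
- Pumped: xy²z = a · aa · abbb = aaaabbb
- aaaabbb has 4 a's and 3 b's; 4 ≠ 3, so it is not in L

The pumping lemma would require xy²z ∈ L, so this decomposition yields a contradiction.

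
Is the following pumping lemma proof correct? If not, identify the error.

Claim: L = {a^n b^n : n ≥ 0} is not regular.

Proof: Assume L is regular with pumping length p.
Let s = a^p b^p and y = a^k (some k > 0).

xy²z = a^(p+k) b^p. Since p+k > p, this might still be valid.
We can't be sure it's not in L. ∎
The proof is INCORRECT.

Error: The conclusion is wrong.
xy²z = a^(p+k) b^p is definitely NOT in L because the number of a's (p+k) ≠ number of b's (p).
The proof incorrectly doubts what is actually a valid contradiction.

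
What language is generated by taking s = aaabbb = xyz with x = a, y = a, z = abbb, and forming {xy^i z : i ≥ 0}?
{xy^i z : i ≥ 0} = {a^(2+i) b^3 : i ≥ 0} = {aabbb, aaabbb, aaaabbb, ...}

With x = a, y = a, z = abbb: Starting with aaabbb and pumping the second 'a', we get strings with 2+i a's followed by 3 b's for i = 0, 1, 2, ...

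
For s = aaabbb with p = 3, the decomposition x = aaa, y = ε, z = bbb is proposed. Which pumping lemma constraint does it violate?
Violated: |y| > 0

The decomposition x = aaa, y = ε, z = bbb for s = aaabbb with p = 3
violates the constraint: |y| > 0

|y| = 0, but the pumping lemma requires |y| > 0 (y must be non-empty).

Pumping lemma constraints:
1. xyz = s (decomposition is valid)
2. |xy| ≤ p
3. |y| > 0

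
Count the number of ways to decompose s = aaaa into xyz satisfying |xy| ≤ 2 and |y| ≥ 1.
3

For s = 'aaaa' with pumping length p = 2:

Constraints: |xy| ≤ 2, |y| > 0

Valid decompositions (|xy| ≤ p, |y| ≥ 1):
  • x='', y='a', z='aaa'
  • x='a', y='a', z='aa'
  • x='', y='aa', z='aa'

Total count: 3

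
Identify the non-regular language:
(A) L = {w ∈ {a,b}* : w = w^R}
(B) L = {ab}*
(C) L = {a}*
(A) {w ∈ {a,b}* : w = w^R}

(A) L = {w ∈ {a,b}* : w = w^R} is NOT regular.

The pumping lemma can be used to prove this:
After pumping, the string is no longer symmetric

The other languages are regular because they can be recognized by finite automata.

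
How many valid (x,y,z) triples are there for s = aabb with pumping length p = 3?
6

For s = 'aabb' with pumping length p = 3:

Constraints: |xy| ≤ 3, |y| > 0

Valid decompositions (|xy| ≤ p, |y| ≥ 1):
  • x='', y='a', z='abb'
  • x='a', y='a', z='bb'
  • x='', y='aa', z='bb'
  • x='aa', y='b', z='b'
  • x='a', y='ab', z='b'
  • x='', y='aab', z='b'

Total count: 6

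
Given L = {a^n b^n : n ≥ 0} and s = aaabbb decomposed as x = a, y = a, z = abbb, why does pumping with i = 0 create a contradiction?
xy⁰z = aabbb ∉ L

Pumping with i = 0 replaces y = a by y⁰ = ε:
- Original: s = xyz = aaabbb; aaabbb = a^3 b^3 has equal counts (3 = 3), so it is in L
- Pumped: xy⁰z = a · ε · abbb = aabbb
- aabbb has 2 a's and 3 b's; 2 ≠ 3, so it is not in L

The pumping lemma would require xy⁰z ∈ L, so this decomposition yields a contradiction.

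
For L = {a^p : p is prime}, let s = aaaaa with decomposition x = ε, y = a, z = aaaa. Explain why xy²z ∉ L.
xy²z = aaaaaa ∉ L

Pumping with i = 2 replaces y = a by y² = aa:
- Original: s = xyz = aaaaa; aaaaa has length 5, which is prime, so it is in L
- Pumped: xy²z = ε · aa · aaaa = aaaaaa
- aaaaaa has length 6 = 2 × 3, which is not prime, so it is not in L

The pumping lemma would require xy²z ∈ L, so this decomposition yields a contradiction.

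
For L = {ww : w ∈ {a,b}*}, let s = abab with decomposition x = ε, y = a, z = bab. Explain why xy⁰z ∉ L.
xy⁰z = bab ∉ L

Pumping with i = 0 replaces y = a by y⁰ = ε:
- Original: s = xyz = abab; abab splits into halves ab · ab, which are equal, so it is in L (w = ab)
- Pumped: xy⁰z = ε · ε · bab = bab
- bab has odd length 3, so it cannot be written as ww and is not in L

The pumping lemma would require xy⁰z ∈ L, so this decomposition yields a contradiction.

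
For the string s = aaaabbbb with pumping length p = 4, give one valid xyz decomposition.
x = '', y = 'aaa', z = 'abbbb'

For s = aaaabbbb and p = 4, one valid decomposition is:
- x = '' (length 0)
- y = 'aaa' (length 3)
- z = 'abbbb' (length 5)

Verification:
- xyz = '' + 'aaa' + 'abbbb' = aaaabbbb ✓
- |xy| = 3 ≤ 4 ✓
- |y| = 3 > 0 ✓

All pumping lemma constraints are satisfied.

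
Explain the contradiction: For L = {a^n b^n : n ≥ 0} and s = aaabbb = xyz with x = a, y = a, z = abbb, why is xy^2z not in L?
xy²z = aaaabbb ∉ L

Pumping with i = 2 replaces y = a by y² = aa:
- Original: s = xyz = aaabbb; aaabbb = a^3 b^3 has equal counts (3 = 3), so it is in L
- Pumped: xy²z = a · aa · abbb = aaaabbb
- aaaabbb has 4 a's and 3 b's; 4 ≠ 3, so it is not in L

The pumping lemma would require xy²z ∈ L, so this decomposition yields a contradiction.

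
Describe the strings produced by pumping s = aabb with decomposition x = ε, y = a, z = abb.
{xy^i z : i ≥ 0} = {a^(i+1) b^2 : i ≥ 0} = {abb, aabb, aaabb, ...}

With x = ε, y = a, z = abb: Starting with aabb and pumping the first 'a' (z = abb keeps the second 'a'), we get strings with i+1 a's followed by 2 b's for i = 0, 1, 2, ...; note bb is not produced because z always contributes one a.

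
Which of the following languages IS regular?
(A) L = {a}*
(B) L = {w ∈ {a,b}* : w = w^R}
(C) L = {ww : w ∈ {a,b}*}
(A) {a}*

(A) L = {a}* is regular.

This can be recognized by a finite automaton (DFA/NFA).
Regular expressions like {a}* define regular languages.

The other choices are not regular:
- {ww : w ∈ {a,b}*}: After pumping, the two halves no longer match
- {w ∈ {a,b}* : w = w^R}: After pumping, the string is no longer symmetric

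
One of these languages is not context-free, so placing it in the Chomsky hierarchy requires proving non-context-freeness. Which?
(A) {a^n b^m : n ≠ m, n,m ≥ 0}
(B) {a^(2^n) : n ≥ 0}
(B) {a^(2^n) : n ≥ 0}

(B) {a^(2^n) : n ≥ 0} requires the CFL pumping lemma.

- {a^n b^m : n ≠ m, n,m ≥ 0} is context-free (but not regular)
  • Can be shown non-regular with the regular pumping lemma
  • After pumping a's, we can make n = m

- {a^(2^n) : n ≥ 0} is NOT context-free
  • Requires the CFL pumping lemma to prove
  • Gaps between powers of 2 grow exponentially

The CFL pumping lemma is "stronger" in that it can prove non-membership
in the larger class of context-free languages.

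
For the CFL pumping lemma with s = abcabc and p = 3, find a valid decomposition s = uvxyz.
u='ab', v='c', x='a', y='b', z='c'

For s = abcabc with pumping length p = 3:

One valid decomposition:
- u = 'ab'
- v = 'c'
- x = 'a'
- y = 'b'
- z = 'c'

Verification:
- uvxyz = 'ab' + 'c' + 'a' + 'b' + 'c' = abcabc ✓
- |vxy| = |'cab'| = 3 ≤ 3 ✓
- |vy| = |'cb'| = 2 > 0 ✓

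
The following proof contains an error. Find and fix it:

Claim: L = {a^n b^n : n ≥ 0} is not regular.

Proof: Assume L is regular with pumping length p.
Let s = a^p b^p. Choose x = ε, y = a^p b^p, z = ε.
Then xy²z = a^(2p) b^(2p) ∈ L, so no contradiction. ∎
Error: The decomposition violates |xy| ≤ p. With y = a^p b^p, |xy| = |y| = 2p > p. (The proof also miscomputes xy²z, which would be a^p b^p a^p b^p rather than a^(2p) b^(2p), and it wrongly treats one harmless decomposition as settling the matter — the prover does not get to choose the decomposition.)

Correction: The pumping lemma requires |xy| ≤ p, and the argument must handle every decomposition satisfying |xy| ≤ p, |y| ≥ 1. Since s starts with p a's, any such y consists only of a's, say y = a^k with k ≥ 1. Then xy²z = a^(p+k) b^p has unequal numbers of a's and b's, so xy²z ∉ L — the required contradiction.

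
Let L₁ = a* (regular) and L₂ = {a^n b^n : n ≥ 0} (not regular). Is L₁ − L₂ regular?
Yes — L₁ − L₂ is regular.

The only string of a* that lies in {a^n b^n} is ε, so L₁ − L₂ = a* − {ε} = a⁺ = aa*, which is regular.

Note that the bare facts "L₁ regular, L₂ non-regular" do not settle the question by themselves: the closure of regular languages under ∪, ∩, complement and difference applies only when BOTH operands are regular. With a non-regular operand the result can come out regular or non-regular depending on the specific languages, so one has to work out L₁ − L₂ for this particular pair, as above.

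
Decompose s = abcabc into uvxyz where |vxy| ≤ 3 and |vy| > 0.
u='ab', v='c', x='a', y='b', z='c'

For s = abcabc with pumping length p = 3:

One valid decomposition:
- u = 'ab'
- v = 'c'
- x = 'a'
- y = 'b'
- z = 'c'

Verification:
- uvxyz = 'ab' + 'c' + 'a' + 'b' + 'c' = abcabc ✓
- |vxy| = |'cab'| = 3 ≤ 3 ✓
- |vy| = |'cb'| = 2 > 0 ✓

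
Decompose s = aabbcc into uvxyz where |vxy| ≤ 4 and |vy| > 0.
u='a', v='a', x='bb', y='c', z='c'

For s = aabbcc with pumping length p = 4:

One valid decomposition:
- u = 'a'
- v = 'a'
- x = 'bb'
- y = 'c'
- z = 'c'

Verification:
- uvxyz = 'a' + 'a' + 'bb' + 'c' + 'c' = aabbcc ✓
- |vxy| = |'abbc'| = 4 ≤ 4 ✓
- |vy| = |'ac'| = 2 > 0 ✓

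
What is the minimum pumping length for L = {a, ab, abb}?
p = 4

For a finite language L, the pumping lemma holds vacuously if p > max|s| for s ∈ L.

The longest string in L = {a, ab, abb} has length 3.
If p = 4, then no string s ∈ L has |s| ≥ p, so the condition is vacuously true.

The minimum pumping length is p = 4.

Why no smaller p works: for any p ≤ 3, the longest string s ∈ L has |s| = 3 ≥ p, so it would
have to be pumpable; but pumping up (i = 2, 3, ...) produces ever longer strings, which cannot all lie in the
finite language L. So the pumping property fails for every p ≤ 3.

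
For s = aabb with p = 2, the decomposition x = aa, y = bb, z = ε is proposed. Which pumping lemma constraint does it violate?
Violated: |xy| ≤ p

The decomposition x = aa, y = bb, z = ε for s = aabb with p = 2
violates the constraint: |xy| ≤ p

|xy| = |aabb| = 4 > 2 = p. The decomposition puts too many characters in xy.

Pumping lemma constraints:
1. xyz = s (decomposition is valid)
2. |xy| ≤ p
3. |y| > 0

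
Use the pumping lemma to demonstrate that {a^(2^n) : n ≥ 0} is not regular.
Assume for contradiction that L is regular, and let p ≥ 1 be the pumping length given by the pumping lemma.
Choose s = a^(2^p). Then s ∈ L and |s| = 2^p ≥ p.
By the pumping lemma, s = xyz for some x, y, z with |xy| ≤ p, |y| ≥ 1, and xy^i z ∈ L for every i ≥ 0.
Here y = a^k for some k with 1 ≤ k ≤ |xy| ≤ p, and p < 2^p.

Take i = 2: |xy²z| = 2^p + k.
Now 2^p < 2^p + k ≤ 2^p + p < 2^p + 2^p = 2^(p+1).
So |xy²z| lies strictly between the consecutive powers of two 2^p and 2^(p+1), hence is not a power of 2, and xy²z ∉ L.

This contradicts the pumping lemma, which requires xy^i z ∈ L for all i ≥ 0.
Hence L = {a^(2^n) : n ≥ 0} is not regular. ∎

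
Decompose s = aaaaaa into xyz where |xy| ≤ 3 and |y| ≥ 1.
x = '', y = 'a', z = 'aaaaa'

For s = aaaaaa and p = 3, one valid decomposition is:
- x = '' (length 0)
- y = 'a' (length 1)
- z = 'aaaaa' (length 5)

Verification:
- xyz = '' + 'a' + 'aaaaa' = aaaaaa ✓
- |xy| = 1 ≤ 3 ✓
- |y| = 1 > 0 ✓

All pumping lemma constraints are satisfied.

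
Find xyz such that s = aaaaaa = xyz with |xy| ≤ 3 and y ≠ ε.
x = 'aa', y = 'a', z = 'aaa'

For s = aaaaaa and p = 3, one valid decomposition is:
- x = 'aa' (length 2)
- y = 'a' (length 1)
- z = 'aaa' (length 3)

Verification:
- xyz = 'aa' + 'a' + 'aaa' = aaaaaa ✓
- |xy| = 3 ≤ 3 ✓
- |y| = 1 > 0 ✓

All pumping lemma constraints are satisfied.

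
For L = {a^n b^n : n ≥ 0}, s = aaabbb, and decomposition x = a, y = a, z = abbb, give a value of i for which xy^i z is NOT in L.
i = 0

xy⁰z = a · ε · abbb = aabbb; aabbb has 2 a's and 3 b's; 2 ≠ 3, so it is not in L.
(Other choices also work, e.g. i = 2, 3; only i = 1 is guaranteed to stay in L since xy¹z = s.)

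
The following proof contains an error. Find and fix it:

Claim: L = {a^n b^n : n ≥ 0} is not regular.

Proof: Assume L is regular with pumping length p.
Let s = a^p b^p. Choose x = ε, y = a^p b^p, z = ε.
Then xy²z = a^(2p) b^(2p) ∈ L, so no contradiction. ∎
Error: The decomposition violates |xy| ≤ p. With y = a^p b^p, |xy| = |y| = 2p > p. (The proof also miscomputes xy²z, which would be a^p b^p a^p b^p rather than a^(2p) b^(2p), and it wrongly treats one harmless decomposition as settling the matter — the prover does not get to choose the decomposition.)

Correction: The pumping lemma requires |xy| ≤ p, and the argument must handle every decomposition satisfying |xy| ≤ p, |y| ≥ 1. Since s starts with p a's, any such y consists only of a's, say y = a^k with k ≥ 1. Then xy²z = a^(p+k) b^p has unequal numbers of a's and b's, so xy²z ∉ L — the required contradiction.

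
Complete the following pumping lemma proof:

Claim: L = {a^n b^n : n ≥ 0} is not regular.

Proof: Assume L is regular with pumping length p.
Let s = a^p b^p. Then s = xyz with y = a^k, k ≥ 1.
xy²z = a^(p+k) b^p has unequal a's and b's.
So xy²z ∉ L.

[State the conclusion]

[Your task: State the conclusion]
This contradicts the pumping lemma for regular languages,
which guarantees xy^i z ∈ L for all i ≥ 0.

Since our assumption that L is regular leads to a contradiction,
we conclude that L = {a^n b^n : n ≥ 0} is NOT regular. ∎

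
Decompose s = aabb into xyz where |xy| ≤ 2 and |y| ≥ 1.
x = '', y = 'aa', z = 'bb'

For s = aabb and p = 2, one valid decomposition is:
- x = '' (length 0)
- y = 'aa' (length 2)
- z = 'bb' (length 2)

Verification:
- xyz = '' + 'aa' + 'bb' = aabb ✓
- |xy| = 2 ≤ 2 ✓
- |y| = 2 > 0 ✓

All pumping lemma constraints are satisfied.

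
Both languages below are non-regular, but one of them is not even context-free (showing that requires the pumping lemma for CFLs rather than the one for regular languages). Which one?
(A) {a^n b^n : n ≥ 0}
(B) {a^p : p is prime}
(B) {a^p : p is prime}

(B) {a^p : p is prime} requires the CFL pumping lemma.

- {a^n b^n : n ≥ 0} is context-free (but not regular)
  • Can be shown non-regular with the regular pumping lemma
  • After pumping, the number of a's and b's become unequal

- {a^p : p is prime} is NOT context-free
  • Requires the CFL pumping lemma to prove
  • The CFL pumping lemma also fails because prime gaps are unbounded

The CFL pumping lemma is "stronger" in that it can prove non-membership
in the larger class of context-free languages.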